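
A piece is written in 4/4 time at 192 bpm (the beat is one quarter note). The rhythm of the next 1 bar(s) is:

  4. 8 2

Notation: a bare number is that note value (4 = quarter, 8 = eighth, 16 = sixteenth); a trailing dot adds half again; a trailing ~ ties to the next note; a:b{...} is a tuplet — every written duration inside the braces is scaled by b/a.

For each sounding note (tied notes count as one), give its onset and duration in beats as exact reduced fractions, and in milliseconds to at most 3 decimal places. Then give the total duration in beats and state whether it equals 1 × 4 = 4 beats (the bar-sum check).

1) 0.0ms=0b +468.75ms=3/2b
2) 468.75ms=3/2b +156.25ms=1/2b
3) 625.0ms=2b +625.0ms=2b
Σ=4b of 4 (192bpm 4/4) — PASS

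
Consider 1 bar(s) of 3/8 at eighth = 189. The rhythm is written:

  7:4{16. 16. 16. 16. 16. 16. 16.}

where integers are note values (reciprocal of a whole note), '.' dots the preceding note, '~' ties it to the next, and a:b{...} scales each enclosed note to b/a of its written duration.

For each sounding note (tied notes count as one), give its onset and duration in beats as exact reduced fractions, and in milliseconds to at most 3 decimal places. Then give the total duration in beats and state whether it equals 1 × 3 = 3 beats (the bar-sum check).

1) 0.0ms=0b +136.054ms=3/7b
2) 136.054ms=3/7b +136.054ms=3/7b
3) 272.109ms=6/7b +136.054ms=3/7b
4) 408.163ms=9/7b +136.054ms=3/7b
5) 544.218ms=12/7b +136.054ms=3/7b
6) 680.272ms=15/7b +136.054ms=3/7b
7) 816.327ms=18/7b +136.054ms=3/7b
Σ=3b of 3 (189bpm 3/8) — PASS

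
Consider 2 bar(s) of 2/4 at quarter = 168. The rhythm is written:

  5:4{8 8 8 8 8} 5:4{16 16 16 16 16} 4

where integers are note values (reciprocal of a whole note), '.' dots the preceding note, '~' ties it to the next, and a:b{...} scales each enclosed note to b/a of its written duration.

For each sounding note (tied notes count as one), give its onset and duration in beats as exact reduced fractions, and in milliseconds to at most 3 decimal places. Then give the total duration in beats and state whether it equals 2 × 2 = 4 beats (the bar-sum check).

1) 0.0ms=0b +142.857ms=2/5b
2) 142.857ms=2/5b +142.857ms=2/5b
3) 285.714ms=4/5b +142.857ms=2/5b
4) 428.571ms=6/5b +142.857ms=2/5b
5) 571.429ms=8/5b +142.857ms=2/5b
6) 714.286ms=2b +71.429ms=1/5b
7) 785.714ms=11/5b +71.429ms=1/5b
8) 857.143ms=12/5b +71.429ms=1/5b
9) 928.571ms=13/5b +71.429ms=1/5b
10) 1000.0ms=14/5b +71.429ms=1/5b
11) 1071.429ms=3b +357.143ms=1b
Σ=4b of 4 (168bpm 2/4) — PASS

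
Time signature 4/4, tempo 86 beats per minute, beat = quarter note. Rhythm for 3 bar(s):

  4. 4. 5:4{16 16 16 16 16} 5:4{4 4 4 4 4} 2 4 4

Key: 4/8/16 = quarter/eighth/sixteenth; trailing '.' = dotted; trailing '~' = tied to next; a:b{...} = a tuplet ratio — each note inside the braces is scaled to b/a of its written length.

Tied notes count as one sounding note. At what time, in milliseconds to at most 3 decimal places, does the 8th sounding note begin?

note 8 onset = 4b = 2790.698ms

1. 0.0ms @ 0 + 1046.512ms (3/2)
2. 1046.512ms @ 3/2 + 1046.512ms (3/2)
3. 2093.023ms @ 3 + 139.535ms (1/5)
4. 2232.558ms @ 16/5 + 139.535ms (1/5)
5. 2372.093ms @ 17/5 + 139.535ms (1/5)
6. 2511.628ms @ 18/5 + 139.535ms (1/5)
7. 2651.163ms @ 19/5 + 139.535ms (1/5)
8. 2790.698ms @ 4 + 558.14ms (4/5)
9. 3348.837ms @ 24/5 + 558.14ms (4/5)
10. 3906.977ms @ 28/5 + 558.14ms (4/5)
11. 4465.116ms @ 32/5 + 558.14ms (4/5)
12. 5023.256ms @ 36/5 + 558.14ms (4/5)
13. 5581.395ms @ 8 + 1395.349ms (2)
14. 6976.744ms @ 10 + 697.674ms (1)
15. 7674.419ms @ 11 + 697.674ms (1)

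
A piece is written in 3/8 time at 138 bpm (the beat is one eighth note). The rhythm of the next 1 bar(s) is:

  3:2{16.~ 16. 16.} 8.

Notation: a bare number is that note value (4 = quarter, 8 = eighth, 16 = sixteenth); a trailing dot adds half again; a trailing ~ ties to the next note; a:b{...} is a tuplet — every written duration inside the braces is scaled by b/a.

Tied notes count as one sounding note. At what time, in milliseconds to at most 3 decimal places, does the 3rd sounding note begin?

note 3 onset = 3/2b = 652.174ms

1. 0.0ms @ 0 + 434.783ms (1)
2. 434.783ms @ 1 + 217.391ms (1/2)
3. 652.174ms @ 3/2 + 652.174ms (3/2)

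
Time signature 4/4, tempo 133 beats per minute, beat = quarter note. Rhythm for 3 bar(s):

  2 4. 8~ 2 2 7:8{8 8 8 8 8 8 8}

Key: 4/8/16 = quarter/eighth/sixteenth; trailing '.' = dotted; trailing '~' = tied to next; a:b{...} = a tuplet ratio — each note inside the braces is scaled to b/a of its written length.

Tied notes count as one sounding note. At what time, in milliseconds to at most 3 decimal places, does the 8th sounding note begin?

1. 0.0ms @ 0 + 902.256ms (2)
2. 902.256ms @ 2 + 676.692ms (3/2)
3. 1578.947ms @ 7/2 + 1127.82ms (5/2)
4. 2706.767ms @ 6 + 902.256ms (2)
5. 3609.023ms @ 8 + 257.787ms (4/7)
6. 3866.81ms @ 60/7 + 257.787ms (4/7)
7. 4124.597ms @ 64/7 + 257.787ms (4/7)
8. 4382.385ms @ 68/7 + 257.787ms (4/7)
9. 4640.172ms @ 72/7 + 257.787ms (4/7)
10. 4897.959ms @ 76/7 + 257.787ms (4/7)
11. 5155.747ms @ 80/7 + 257.787ms (4/7)

note 8 onset = 68/7b = 4382.385ms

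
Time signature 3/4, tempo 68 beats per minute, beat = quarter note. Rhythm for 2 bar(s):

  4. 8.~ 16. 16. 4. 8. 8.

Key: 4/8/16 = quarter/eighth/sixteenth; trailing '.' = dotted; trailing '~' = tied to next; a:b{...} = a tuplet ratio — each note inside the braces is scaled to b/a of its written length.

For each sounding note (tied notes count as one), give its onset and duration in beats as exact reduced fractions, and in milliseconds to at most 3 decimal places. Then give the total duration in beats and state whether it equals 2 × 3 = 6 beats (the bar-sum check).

1) 0.0ms=0b +1323.529ms=3/2b
2) 1323.529ms=3/2b +992.647ms=9/8b
3) 2316.176ms=21/8b +330.882ms=3/8b
4) 2647.059ms=3b +1323.529ms=3/2b
5) 3970.588ms=9/2b +661.765ms=3/4b
6) 4632.353ms=21/4b +661.765ms=3/4b
Σ=6b of 6 (68bpm 3/4) — PASS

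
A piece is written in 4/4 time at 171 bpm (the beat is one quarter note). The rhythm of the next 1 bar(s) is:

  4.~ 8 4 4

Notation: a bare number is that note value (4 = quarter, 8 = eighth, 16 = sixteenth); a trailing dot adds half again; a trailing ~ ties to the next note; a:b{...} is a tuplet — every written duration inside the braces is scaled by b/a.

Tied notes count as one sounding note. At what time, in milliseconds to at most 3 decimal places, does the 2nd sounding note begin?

1. 0.0ms @ 0 + 701.754ms (2)
2. 701.754ms @ 2 + 350.877ms (1)
3. 1052.632ms @ 3 + 350.877ms (1)

note 2 onset = 2b = 701.754ms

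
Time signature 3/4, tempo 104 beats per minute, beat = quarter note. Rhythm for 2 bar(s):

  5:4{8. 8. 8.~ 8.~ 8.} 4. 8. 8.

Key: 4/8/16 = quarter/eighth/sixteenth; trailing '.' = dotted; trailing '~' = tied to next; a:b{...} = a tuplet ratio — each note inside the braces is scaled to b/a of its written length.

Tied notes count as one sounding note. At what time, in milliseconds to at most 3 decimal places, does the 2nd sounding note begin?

note 2 onset = 3/5b = 346.154ms

1. 0.0ms @ 0 + 346.154ms (3/5)
2. 346.154ms @ 3/5 + 346.154ms (3/5)
3. 692.308ms @ 6/5 + 1038.462ms (9/5)
4. 1730.769ms @ 3 + 865.385ms (3/2)
5. 2596.154ms @ 9/2 + 432.692ms (3/4)
6. 3028.846ms @ 21/4 + 432.692ms (3/4)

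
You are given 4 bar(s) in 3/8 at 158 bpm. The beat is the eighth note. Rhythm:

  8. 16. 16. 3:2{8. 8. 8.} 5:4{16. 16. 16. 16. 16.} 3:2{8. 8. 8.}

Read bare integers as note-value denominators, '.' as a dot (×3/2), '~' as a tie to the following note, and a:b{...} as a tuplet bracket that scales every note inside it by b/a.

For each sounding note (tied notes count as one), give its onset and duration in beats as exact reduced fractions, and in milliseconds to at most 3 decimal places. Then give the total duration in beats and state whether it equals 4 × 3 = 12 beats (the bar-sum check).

1) 0.0ms=0b +569.62ms=3/2b
2) 569.62ms=3/2b +284.81ms=3/4b
3) 854.43ms=9/4b +284.81ms=3/4b
4) 1139.241ms=3b +379.747ms=1b
5) 1518.987ms=4b +379.747ms=1b
6) 1898.734ms=5b +379.747ms=1b
7) 2278.481ms=6b +227.848ms=3/5b
8) 2506.329ms=33/5b +227.848ms=3/5b
9) 2734.177ms=36/5b +227.848ms=3/5b
10) 2962.025ms=39/5b +227.848ms=3/5b
11) 3189.873ms=42/5b +227.848ms=3/5b
12) 3417.722ms=9b +379.747ms=1b
13) 3797.468ms=10b +379.747ms=1b
14) 4177.215ms=11b +379.747ms=1b
Σ=12b of 12 (158bpm 3/8) — PASS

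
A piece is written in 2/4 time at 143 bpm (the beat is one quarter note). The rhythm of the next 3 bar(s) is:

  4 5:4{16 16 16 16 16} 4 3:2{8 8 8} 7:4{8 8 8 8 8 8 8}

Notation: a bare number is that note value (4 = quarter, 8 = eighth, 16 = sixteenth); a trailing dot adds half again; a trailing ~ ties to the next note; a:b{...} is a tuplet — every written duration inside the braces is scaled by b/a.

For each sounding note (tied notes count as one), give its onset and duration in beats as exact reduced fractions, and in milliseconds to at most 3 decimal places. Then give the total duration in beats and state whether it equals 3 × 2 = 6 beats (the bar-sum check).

1) 0.0ms=0b +419.58ms=1b
2) 419.58ms=1b +83.916ms=1/5b
3) 503.497ms=6/5b +83.916ms=1/5b
4) 587.413ms=7/5b +83.916ms=1/5b
5) 671.329ms=8/5b +83.916ms=1/5b
6) 755.245ms=9/5b +83.916ms=1/5b
7) 839.161ms=2b +419.58ms=1b
8) 1258.741ms=3b +139.86ms=1/3b
9) 1398.601ms=10/3b +139.86ms=1/3b
10) 1538.462ms=11/3b +139.86ms=1/3b
11) 1678.322ms=4b +119.88ms=2/7b
12) 1798.202ms=30/7b +119.88ms=2/7b
13) 1918.082ms=32/7b +119.88ms=2/7b
14) 2037.962ms=34/7b +119.88ms=2/7b
15) 2157.842ms=36/7b +119.88ms=2/7b
16) 2277.722ms=38/7b +119.88ms=2/7b
17) 2397.602ms=40/7b +119.88ms=2/7b
Σ=6b of 6 (143bpm 2/4) — PASS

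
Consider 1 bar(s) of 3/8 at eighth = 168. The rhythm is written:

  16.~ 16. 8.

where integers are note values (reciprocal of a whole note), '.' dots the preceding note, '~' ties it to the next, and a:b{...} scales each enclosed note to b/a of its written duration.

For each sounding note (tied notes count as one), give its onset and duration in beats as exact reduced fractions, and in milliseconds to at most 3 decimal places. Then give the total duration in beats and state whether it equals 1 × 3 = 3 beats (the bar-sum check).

1) 0.0ms=0b +535.714ms=3/2b
2) 535.714ms=3/2b +535.714ms=3/2b
Σ=3b of 3 (168bpm 3/8) — PASS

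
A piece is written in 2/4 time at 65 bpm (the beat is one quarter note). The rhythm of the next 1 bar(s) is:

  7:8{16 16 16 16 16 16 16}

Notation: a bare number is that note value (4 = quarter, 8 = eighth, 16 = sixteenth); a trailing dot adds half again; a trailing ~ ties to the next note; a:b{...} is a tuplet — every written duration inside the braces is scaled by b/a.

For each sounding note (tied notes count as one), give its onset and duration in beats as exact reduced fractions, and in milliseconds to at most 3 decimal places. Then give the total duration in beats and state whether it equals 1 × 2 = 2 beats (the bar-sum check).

1) 0.0ms=0b +263.736ms=2/7b
2) 263.736ms=2/7b +263.736ms=2/7b
3) 527.473ms=4/7b +263.736ms=2/7b
4) 791.209ms=6/7b +263.736ms=2/7b
5) 1054.945ms=8/7b +263.736ms=2/7b
6) 1318.681ms=10/7b +263.736ms=2/7b
7) 1582.418ms=12/7b +263.736ms=2/7b
Σ=2b of 2 (65bpm 2/4) — PASS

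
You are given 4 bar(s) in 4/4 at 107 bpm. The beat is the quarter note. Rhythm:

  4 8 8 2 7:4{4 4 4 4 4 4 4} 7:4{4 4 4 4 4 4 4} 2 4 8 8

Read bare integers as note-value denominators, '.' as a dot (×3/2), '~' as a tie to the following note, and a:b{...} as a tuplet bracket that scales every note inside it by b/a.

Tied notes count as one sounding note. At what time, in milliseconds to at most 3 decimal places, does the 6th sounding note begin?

note 6 onset = 32/7b = 2563.418ms

1. 0.0ms @ 0 + 560.748ms (1)
2. 560.748ms @ 1 + 280.374ms (1/2)
3. 841.121ms @ 3/2 + 280.374ms (1/2)
4. 1121.495ms @ 2 + 1121.495ms (2)
5. 2242.991ms @ 4 + 320.427ms (4/7)
6. 2563.418ms @ 32/7 + 320.427ms (4/7)
7. 2883.845ms @ 36/7 + 320.427ms (4/7)
8. 3204.272ms @ 40/7 + 320.427ms (4/7)
9. 3524.7ms @ 44/7 + 320.427ms (4/7)
10. 3845.127ms @ 48/7 + 320.427ms (4/7)
11. 4165.554ms @ 52/7 + 320.427ms (4/7)
12. 4485.981ms @ 8 + 320.427ms (4/7)
13. 4806.409ms @ 60/7 + 320.427ms (4/7)
14. 5126.836ms @ 64/7 + 320.427ms (4/7)
15. 5447.263ms @ 68/7 + 320.427ms (4/7)
16. 5767.69ms @ 72/7 + 320.427ms (4/7)
17. 6088.117ms @ 76/7 + 320.427ms (4/7)
18. 6408.545ms @ 80/7 + 320.427ms (4/7)
19. 6728.972ms @ 12 + 1121.495ms (2)
20. 7850.467ms @ 14 + 560.748ms (1)
21. 8411.215ms @ 15 + 280.374ms (1/2)
22. 8691.589ms @ 31/2 + 280.374ms (1/2)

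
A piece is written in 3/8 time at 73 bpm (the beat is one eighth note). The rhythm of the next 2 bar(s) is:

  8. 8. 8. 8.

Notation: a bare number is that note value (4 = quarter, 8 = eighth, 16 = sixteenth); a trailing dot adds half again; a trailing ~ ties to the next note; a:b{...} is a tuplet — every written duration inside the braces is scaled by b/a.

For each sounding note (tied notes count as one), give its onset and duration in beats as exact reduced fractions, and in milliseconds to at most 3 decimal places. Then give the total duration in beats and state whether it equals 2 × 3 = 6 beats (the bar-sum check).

1) 0.0ms=0b +1232.877ms=3/2b
2) 1232.877ms=3/2b +1232.877ms=3/2b
3) 2465.753ms=3b +1232.877ms=3/2b
4) 3698.63ms=9/2b +1232.877ms=3/2b
Σ=6b of 6 (73bpm 3/8) — PASS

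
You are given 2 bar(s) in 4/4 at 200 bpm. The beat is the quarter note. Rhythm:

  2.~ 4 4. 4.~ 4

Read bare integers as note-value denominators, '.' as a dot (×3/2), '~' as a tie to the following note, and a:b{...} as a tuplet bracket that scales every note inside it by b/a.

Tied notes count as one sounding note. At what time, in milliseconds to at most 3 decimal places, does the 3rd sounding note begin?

1. 0.0ms @ 0 + 1200.0ms (4)
2. 1200.0ms @ 4 + 450.0ms (3/2)
3. 1650.0ms @ 11/2 + 750.0ms (5/2)

note 3 onset = 11/2b = 1650.0ms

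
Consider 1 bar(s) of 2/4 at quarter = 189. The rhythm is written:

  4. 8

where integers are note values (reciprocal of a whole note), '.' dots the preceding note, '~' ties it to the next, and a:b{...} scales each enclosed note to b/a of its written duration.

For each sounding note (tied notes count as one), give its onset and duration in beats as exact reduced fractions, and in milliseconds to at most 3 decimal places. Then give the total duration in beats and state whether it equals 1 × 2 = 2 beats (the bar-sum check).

1) 0.0ms=0b +476.19ms=3/2b
2) 476.19ms=3/2b +158.73ms=1/2b
Σ=2b of 2 (189bpm 2/4) — PASS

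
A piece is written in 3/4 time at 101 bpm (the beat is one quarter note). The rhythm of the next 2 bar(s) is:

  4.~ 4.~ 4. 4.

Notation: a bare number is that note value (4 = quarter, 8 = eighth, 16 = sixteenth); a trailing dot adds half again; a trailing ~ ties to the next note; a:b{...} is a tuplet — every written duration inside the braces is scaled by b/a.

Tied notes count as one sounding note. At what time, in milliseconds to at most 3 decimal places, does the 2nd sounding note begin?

1. 0.0ms @ 0 + 2673.267ms (9/2)
2. 2673.267ms @ 9/2 + 891.089ms (3/2)

note 2 onset = 9/2b = 2673.267ms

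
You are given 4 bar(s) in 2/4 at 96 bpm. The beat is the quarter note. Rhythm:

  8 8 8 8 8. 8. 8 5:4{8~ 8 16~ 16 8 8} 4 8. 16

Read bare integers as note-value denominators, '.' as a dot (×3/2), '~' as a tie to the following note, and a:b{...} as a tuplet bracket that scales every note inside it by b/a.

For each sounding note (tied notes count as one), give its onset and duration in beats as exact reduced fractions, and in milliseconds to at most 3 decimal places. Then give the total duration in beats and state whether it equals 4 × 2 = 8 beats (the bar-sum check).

1) 0.0ms=0b +312.5ms=1/2b
2) 312.5ms=1/2b +312.5ms=1/2b
3) 625.0ms=1b +312.5ms=1/2b
4) 937.5ms=3/2b +312.5ms=1/2b
5) 1250.0ms=2b +468.75ms=3/4b
6) 1718.75ms=11/4b +468.75ms=3/4b
7) 2187.5ms=7/2b +312.5ms=1/2b
8) 2500.0ms=4b +500.0ms=4/5b
9) 3000.0ms=24/5b +250.0ms=2/5b
10) 3250.0ms=26/5b +250.0ms=2/5b
11) 3500.0ms=28/5b +250.0ms=2/5b
12) 3750.0ms=6b +625.0ms=1b
13) 4375.0ms=7b +468.75ms=3/4b
14) 4843.75ms=31/4b +156.25ms=1/4b
Σ=8b of 8 (96bpm 2/4) — PASS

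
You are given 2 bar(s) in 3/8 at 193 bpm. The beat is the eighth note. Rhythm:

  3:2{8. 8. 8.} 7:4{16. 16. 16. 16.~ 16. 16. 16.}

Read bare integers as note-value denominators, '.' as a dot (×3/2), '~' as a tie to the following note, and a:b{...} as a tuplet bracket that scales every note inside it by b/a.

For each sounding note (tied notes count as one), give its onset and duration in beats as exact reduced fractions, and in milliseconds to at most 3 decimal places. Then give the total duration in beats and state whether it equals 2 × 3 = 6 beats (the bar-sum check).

1) 0.0ms=0b +310.881ms=1b
2) 310.881ms=1b +310.881ms=1b
3) 621.762ms=2b +310.881ms=1b
4) 932.642ms=3b +133.235ms=3/7b
5) 1065.877ms=24/7b +133.235ms=3/7b
6) 1199.112ms=27/7b +133.235ms=3/7b
7) 1332.346ms=30/7b +266.469ms=6/7b
8) 1598.816ms=36/7b +133.235ms=3/7b
9) 1732.05ms=39/7b +133.235ms=3/7b
Σ=6b of 6 (193bpm 3/8) — PASS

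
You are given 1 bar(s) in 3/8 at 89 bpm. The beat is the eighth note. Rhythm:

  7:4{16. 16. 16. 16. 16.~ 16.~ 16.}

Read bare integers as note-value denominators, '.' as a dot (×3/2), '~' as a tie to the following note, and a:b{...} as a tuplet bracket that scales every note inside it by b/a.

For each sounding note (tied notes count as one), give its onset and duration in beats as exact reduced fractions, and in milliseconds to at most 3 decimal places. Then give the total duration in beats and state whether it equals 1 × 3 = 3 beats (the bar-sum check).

1) 0.0ms=0b +288.925ms=3/7b
2) 288.925ms=3/7b +288.925ms=3/7b
3) 577.849ms=6/7b +288.925ms=3/7b
4) 866.774ms=9/7b +288.925ms=3/7b
5) 1155.698ms=12/7b +866.774ms=9/7b
Σ=3b of 3 (89bpm 3/8) — PASS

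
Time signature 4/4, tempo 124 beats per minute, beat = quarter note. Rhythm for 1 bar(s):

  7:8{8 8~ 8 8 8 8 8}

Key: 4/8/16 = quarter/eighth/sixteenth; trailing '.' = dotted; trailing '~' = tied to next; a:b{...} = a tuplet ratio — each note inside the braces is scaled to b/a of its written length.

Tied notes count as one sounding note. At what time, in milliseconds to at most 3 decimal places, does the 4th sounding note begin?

note 4 onset = 16/7b = 1105.991ms

1. 0.0ms @ 0 + 276.498ms (4/7)
2. 276.498ms @ 4/7 + 552.995ms (8/7)
3. 829.493ms @ 12/7 + 276.498ms (4/7)
4. 1105.991ms @ 16/7 + 276.498ms (4/7)
5. 1382.488ms @ 20/7 + 276.498ms (4/7)
6. 1658.986ms @ 24/7 + 276.498ms (4/7)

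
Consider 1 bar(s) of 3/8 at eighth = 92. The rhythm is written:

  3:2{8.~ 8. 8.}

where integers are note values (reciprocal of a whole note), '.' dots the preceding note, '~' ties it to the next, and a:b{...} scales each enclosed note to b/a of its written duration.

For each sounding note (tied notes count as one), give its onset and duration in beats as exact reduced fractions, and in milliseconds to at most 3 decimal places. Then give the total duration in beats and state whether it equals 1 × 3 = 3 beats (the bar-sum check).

1) 0.0ms=0b +1304.348ms=2b
2) 1304.348ms=2b +652.174ms=1b
Σ=3b of 3 (92bpm 3/8) — PASS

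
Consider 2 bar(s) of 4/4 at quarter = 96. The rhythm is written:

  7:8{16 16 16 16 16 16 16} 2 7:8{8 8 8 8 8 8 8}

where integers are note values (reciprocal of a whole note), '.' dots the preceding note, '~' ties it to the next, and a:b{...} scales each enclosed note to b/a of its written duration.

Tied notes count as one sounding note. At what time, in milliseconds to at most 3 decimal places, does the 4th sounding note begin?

1. 0.0ms @ 0 + 178.571ms (2/7)
2. 178.571ms @ 2/7 + 178.571ms (2/7)
3. 357.143ms @ 4/7 + 178.571ms (2/7)
4. 535.714ms @ 6/7 + 178.571ms (2/7)
5. 714.286ms @ 8/7 + 178.571ms (2/7)
6. 892.857ms @ 10/7 + 178.571ms (2/7)
7. 1071.429ms @ 12/7 + 178.571ms (2/7)
8. 1250.0ms @ 2 + 1250.0ms (2)
9. 2500.0ms @ 4 + 357.143ms (4/7)
10. 2857.143ms @ 32/7 + 357.143ms (4/7)
11. 3214.286ms @ 36/7 + 357.143ms (4/7)
12. 3571.429ms @ 40/7 + 357.143ms (4/7)
13. 3928.571ms @ 44/7 + 357.143ms (4/7)
14. 4285.714ms @ 48/7 + 357.143ms (4/7)
15. 4642.857ms @ 52/7 + 357.143ms (4/7)

note 4 onset = 6/7b = 535.714ms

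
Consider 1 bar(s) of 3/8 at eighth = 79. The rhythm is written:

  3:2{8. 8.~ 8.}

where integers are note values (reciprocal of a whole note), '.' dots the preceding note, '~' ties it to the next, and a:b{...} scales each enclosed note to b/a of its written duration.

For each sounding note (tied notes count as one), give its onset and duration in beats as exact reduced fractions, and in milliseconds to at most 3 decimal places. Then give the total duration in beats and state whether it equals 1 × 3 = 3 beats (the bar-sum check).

1) 0.0ms=0b +759.494ms=1b
2) 759.494ms=1b +1518.987ms=2b
Σ=3b of 3 (79bpm 3/8) — PASS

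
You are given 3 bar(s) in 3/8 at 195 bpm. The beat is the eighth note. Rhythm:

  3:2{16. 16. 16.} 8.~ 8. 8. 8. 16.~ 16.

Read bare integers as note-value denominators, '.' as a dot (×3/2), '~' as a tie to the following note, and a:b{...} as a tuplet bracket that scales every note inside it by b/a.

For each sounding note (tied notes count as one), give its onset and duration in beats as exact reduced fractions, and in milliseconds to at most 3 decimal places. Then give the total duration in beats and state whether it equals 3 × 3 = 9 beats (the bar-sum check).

1) 0.0ms=0b +153.846ms=1/2b
2) 153.846ms=1/2b +153.846ms=1/2b
3) 307.692ms=1b +153.846ms=1/2b
4) 461.538ms=3/2b +923.077ms=3b
5) 1384.615ms=9/2b +461.538ms=3/2b
6) 1846.154ms=6b +461.538ms=3/2b
7) 2307.692ms=15/2b +461.538ms=3/2b
Σ=9b of 9 (195bpm 3/8) — PASS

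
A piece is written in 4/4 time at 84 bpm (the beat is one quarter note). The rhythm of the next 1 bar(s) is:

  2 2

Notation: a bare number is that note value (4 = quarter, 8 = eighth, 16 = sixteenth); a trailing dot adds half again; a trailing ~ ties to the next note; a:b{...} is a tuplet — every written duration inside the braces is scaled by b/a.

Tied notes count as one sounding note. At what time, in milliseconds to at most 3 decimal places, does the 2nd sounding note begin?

1. 0.0ms @ 0 + 1428.571ms (2)
2. 1428.571ms @ 2 + 1428.571ms (2)

note 2 onset = 2b = 1428.571ms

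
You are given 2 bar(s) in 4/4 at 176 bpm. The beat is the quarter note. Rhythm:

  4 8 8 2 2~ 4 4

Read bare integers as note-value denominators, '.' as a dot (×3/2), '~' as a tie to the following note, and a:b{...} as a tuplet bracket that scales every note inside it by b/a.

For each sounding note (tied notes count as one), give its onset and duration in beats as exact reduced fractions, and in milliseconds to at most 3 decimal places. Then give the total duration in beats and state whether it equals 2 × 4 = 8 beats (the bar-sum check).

1) 0.0ms=0b +340.909ms=1b
2) 340.909ms=1b +170.455ms=1/2b
3) 511.364ms=3/2b +170.455ms=1/2b
4) 681.818ms=2b +681.818ms=2b
5) 1363.636ms=4b +1022.727ms=3b
6) 2386.364ms=7b +340.909ms=1b
Σ=8b of 8 (176bpm 4/4) — PASS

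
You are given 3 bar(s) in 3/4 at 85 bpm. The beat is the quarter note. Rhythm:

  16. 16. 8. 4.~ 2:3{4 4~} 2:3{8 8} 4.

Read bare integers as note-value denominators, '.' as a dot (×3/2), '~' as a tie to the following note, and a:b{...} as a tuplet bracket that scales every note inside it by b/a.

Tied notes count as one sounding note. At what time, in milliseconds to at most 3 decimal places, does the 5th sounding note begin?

note 5 onset = 9/2b = 3176.471ms

1. 0.0ms @ 0 + 264.706ms (3/8)
2. 264.706ms @ 3/8 + 264.706ms (3/8)
3. 529.412ms @ 3/4 + 529.412ms (3/4)
4. 1058.824ms @ 3/2 + 2117.647ms (3)
5. 3176.471ms @ 9/2 + 1588.235ms (9/4)
6. 4764.706ms @ 27/4 + 529.412ms (3/4)
7. 5294.118ms @ 15/2 + 1058.824ms (3/2)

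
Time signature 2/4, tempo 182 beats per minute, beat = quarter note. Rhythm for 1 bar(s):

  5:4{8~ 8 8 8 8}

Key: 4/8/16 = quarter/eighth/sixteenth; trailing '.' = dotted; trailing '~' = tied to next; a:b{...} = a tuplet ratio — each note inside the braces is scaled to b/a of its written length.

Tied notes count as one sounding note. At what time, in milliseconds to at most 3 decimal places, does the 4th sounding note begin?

note 4 onset = 8/5b = 527.473ms

1. 0.0ms @ 0 + 263.736ms (4/5)
2. 263.736ms @ 4/5 + 131.868ms (2/5)
3. 395.604ms @ 6/5 + 131.868ms (2/5)
4. 527.473ms @ 8/5 + 131.868ms (2/5)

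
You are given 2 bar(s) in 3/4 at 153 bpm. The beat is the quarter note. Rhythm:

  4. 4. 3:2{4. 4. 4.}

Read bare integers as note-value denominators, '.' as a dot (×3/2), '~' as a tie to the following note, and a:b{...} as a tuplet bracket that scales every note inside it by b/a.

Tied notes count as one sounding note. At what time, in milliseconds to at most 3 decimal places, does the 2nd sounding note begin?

note 2 onset = 3/2b = 588.235ms

1. 0.0ms @ 0 + 588.235ms (3/2)
2. 588.235ms @ 3/2 + 588.235ms (3/2)
3. 1176.471ms @ 3 + 392.157ms (1)
4. 1568.627ms @ 4 + 392.157ms (1)
5. 1960.784ms @ 5 + 392.157ms (1)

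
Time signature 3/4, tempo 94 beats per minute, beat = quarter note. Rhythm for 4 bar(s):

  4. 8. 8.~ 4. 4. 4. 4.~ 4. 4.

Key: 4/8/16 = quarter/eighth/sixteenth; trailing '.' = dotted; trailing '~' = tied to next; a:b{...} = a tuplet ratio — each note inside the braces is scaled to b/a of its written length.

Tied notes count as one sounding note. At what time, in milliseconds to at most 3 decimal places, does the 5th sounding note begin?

1. 0.0ms @ 0 + 957.447ms (3/2)
2. 957.447ms @ 3/2 + 478.723ms (3/4)
3. 1436.17ms @ 9/4 + 1436.17ms (9/4)
4. 2872.34ms @ 9/2 + 957.447ms (3/2)
5. 3829.787ms @ 6 + 957.447ms (3/2)
6. 4787.234ms @ 15/2 + 1914.894ms (3)
7. 6702.128ms @ 21/2 + 957.447ms (3/2)

note 5 onset = 6b = 3829.787ms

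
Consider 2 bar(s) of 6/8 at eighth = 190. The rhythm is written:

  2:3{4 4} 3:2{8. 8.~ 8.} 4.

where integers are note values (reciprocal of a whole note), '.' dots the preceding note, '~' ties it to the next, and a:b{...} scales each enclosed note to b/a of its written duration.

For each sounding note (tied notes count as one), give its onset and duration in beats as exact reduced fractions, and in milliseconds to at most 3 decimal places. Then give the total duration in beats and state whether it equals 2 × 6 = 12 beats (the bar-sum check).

1) 0.0ms=0b +947.368ms=3b
2) 947.368ms=3b +947.368ms=3b
3) 1894.737ms=6b +315.789ms=1b
4) 2210.526ms=7b +631.579ms=2b
5) 2842.105ms=9b +947.368ms=3b
Σ=12b of 12 (190bpm 6/8) — PASS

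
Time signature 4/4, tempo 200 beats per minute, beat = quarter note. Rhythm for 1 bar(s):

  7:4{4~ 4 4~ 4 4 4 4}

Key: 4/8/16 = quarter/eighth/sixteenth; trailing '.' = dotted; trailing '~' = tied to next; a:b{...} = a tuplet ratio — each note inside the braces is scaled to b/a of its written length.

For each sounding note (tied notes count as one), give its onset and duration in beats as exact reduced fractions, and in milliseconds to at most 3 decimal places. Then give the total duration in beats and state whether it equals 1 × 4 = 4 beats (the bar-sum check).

1) 0.0ms=0b +342.857ms=8/7b
2) 342.857ms=8/7b +342.857ms=8/7b
3) 685.714ms=16/7b +171.429ms=4/7b
4) 857.143ms=20/7b +171.429ms=4/7b
5) 1028.571ms=24/7b +171.429ms=4/7b
Σ=4b of 4 (200bpm 4/4) — PASS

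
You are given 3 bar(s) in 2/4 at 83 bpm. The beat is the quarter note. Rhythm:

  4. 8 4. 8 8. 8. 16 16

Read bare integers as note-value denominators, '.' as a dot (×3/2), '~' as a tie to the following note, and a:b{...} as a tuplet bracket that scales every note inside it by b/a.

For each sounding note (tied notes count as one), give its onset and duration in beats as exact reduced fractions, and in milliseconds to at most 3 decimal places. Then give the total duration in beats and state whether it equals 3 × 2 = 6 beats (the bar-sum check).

1) 0.0ms=0b +1084.337ms=3/2b
2) 1084.337ms=3/2b +361.446ms=1/2b
3) 1445.783ms=2b +1084.337ms=3/2b
4) 2530.12ms=7/2b +361.446ms=1/2b
5) 2891.566ms=4b +542.169ms=3/4b
6) 3433.735ms=19/4b +542.169ms=3/4b
7) 3975.904ms=11/2b +180.723ms=1/4b
8) 4156.627ms=23/4b +180.723ms=1/4b
Σ=6b of 6 (83bpm 2/4) — PASS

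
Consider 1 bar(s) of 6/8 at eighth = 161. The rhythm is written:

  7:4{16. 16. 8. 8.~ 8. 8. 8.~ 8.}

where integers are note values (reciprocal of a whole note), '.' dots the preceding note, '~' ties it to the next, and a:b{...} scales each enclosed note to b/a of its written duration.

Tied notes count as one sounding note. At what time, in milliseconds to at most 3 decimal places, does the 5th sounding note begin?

1. 0.0ms @ 0 + 159.716ms (3/7)
2. 159.716ms @ 3/7 + 159.716ms (3/7)
3. 319.432ms @ 6/7 + 319.432ms (6/7)
4. 638.864ms @ 12/7 + 638.864ms (12/7)
5. 1277.728ms @ 24/7 + 319.432ms (6/7)
6. 1597.161ms @ 30/7 + 638.864ms (12/7)

note 5 onset = 24/7b = 1277.728ms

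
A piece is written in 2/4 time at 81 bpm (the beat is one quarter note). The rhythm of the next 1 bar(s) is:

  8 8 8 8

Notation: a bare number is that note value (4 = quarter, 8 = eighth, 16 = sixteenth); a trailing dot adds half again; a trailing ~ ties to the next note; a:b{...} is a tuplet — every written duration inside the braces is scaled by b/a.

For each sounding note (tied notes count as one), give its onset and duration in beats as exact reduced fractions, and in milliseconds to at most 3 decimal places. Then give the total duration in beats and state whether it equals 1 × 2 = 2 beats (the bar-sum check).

1) 0.0ms=0b +370.37ms=1/2b
2) 370.37ms=1/2b +370.37ms=1/2b
3) 740.741ms=1b +370.37ms=1/2b
4) 1111.111ms=3/2b +370.37ms=1/2b
Σ=2b of 2 (81bpm 2/4) — PASS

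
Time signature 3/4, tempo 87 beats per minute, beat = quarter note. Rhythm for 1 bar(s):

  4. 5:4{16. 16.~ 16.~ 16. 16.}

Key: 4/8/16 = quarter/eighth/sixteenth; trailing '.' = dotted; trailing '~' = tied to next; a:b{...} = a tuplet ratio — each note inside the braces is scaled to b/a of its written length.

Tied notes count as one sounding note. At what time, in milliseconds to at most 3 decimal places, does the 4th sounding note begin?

note 4 onset = 27/10b = 1862.069ms

1. 0.0ms @ 0 + 1034.483ms (3/2)
2. 1034.483ms @ 3/2 + 206.897ms (3/10)
3. 1241.379ms @ 9/5 + 620.69ms (9/10)
4. 1862.069ms @ 27/10 + 206.897ms (3/10)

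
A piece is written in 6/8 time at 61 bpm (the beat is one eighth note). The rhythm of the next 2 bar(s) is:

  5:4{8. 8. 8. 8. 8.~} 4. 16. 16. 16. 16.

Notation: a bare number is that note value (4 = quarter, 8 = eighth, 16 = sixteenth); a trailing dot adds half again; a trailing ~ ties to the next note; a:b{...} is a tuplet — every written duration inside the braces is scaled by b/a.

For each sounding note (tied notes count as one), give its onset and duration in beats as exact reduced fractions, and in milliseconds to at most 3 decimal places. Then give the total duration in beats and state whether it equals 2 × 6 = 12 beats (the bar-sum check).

1) 0.0ms=0b +1180.328ms=6/5b
2) 1180.328ms=6/5b +1180.328ms=6/5b
3) 2360.656ms=12/5b +1180.328ms=6/5b
4) 3540.984ms=18/5b +1180.328ms=6/5b
5) 4721.311ms=24/5b +4131.148ms=21/5b
6) 8852.459ms=9b +737.705ms=3/4b
7) 9590.164ms=39/4b +737.705ms=3/4b
8) 10327.869ms=21/2b +737.705ms=3/4b
9) 11065.574ms=45/4b +737.705ms=3/4b
Σ=12b of 12 (61bpm 6/8) — PASS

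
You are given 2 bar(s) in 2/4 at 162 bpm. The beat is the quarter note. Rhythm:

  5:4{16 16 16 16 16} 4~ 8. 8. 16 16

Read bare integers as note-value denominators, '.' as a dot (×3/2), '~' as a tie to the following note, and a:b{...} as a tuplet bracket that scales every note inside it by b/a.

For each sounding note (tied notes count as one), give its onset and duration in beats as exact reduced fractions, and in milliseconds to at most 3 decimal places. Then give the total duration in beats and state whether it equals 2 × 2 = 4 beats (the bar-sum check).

1) 0.0ms=0b +74.074ms=1/5b
2) 74.074ms=1/5b +74.074ms=1/5b
3) 148.148ms=2/5b +74.074ms=1/5b
4) 222.222ms=3/5b +74.074ms=1/5b
5) 296.296ms=4/5b +74.074ms=1/5b
6) 370.37ms=1b +648.148ms=7/4b
7) 1018.519ms=11/4b +277.778ms=3/4b
8) 1296.296ms=7/2b +92.593ms=1/4b
9) 1388.889ms=15/4b +92.593ms=1/4b
Σ=4b of 4 (162bpm 2/4) — PASS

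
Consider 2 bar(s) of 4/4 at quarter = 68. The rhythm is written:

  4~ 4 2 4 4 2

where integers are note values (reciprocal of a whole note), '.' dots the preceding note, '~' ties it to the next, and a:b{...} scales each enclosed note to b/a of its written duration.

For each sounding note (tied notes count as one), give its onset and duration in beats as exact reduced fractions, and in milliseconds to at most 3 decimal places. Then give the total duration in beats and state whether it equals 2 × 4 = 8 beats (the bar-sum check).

1) 0.0ms=0b +1764.706ms=2b
2) 1764.706ms=2b +1764.706ms=2b
3) 3529.412ms=4b +882.353ms=1b
4) 4411.765ms=5b +882.353ms=1b
5) 5294.118ms=6b +1764.706ms=2b
Σ=8b of 8 (68bpm 4/4) — PASS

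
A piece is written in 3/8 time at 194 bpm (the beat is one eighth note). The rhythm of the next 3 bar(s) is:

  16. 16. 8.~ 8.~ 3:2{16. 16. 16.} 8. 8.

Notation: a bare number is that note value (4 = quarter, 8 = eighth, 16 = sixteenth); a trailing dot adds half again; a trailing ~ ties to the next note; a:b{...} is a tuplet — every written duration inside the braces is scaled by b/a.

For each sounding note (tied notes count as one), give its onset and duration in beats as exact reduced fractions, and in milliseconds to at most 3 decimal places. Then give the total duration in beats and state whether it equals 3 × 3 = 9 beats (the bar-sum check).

1) 0.0ms=0b +231.959ms=3/4b
2) 231.959ms=3/4b +231.959ms=3/4b
3) 463.918ms=3/2b +1082.474ms=7/2b
4) 1546.392ms=5b +154.639ms=1/2b
5) 1701.031ms=11/2b +154.639ms=1/2b
6) 1855.67ms=6b +463.918ms=3/2b
7) 2319.588ms=15/2b +463.918ms=3/2b
Σ=9b of 9 (194bpm 3/8) — PASS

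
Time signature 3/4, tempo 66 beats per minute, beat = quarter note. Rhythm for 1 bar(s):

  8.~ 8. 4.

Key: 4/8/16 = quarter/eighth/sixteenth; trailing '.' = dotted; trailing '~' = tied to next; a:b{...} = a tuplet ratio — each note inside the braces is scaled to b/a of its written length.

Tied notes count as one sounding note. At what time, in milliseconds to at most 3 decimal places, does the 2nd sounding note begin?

note 2 onset = 3/2b = 1363.636ms

1. 0.0ms @ 0 + 1363.636ms (3/2)
2. 1363.636ms @ 3/2 + 1363.636ms (3/2)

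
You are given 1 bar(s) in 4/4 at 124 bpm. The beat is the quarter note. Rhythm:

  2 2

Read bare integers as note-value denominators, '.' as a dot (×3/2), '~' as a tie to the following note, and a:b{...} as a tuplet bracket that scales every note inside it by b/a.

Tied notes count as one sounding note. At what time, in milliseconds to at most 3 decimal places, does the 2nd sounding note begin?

1. 0.0ms @ 0 + 967.742ms (2)
2. 967.742ms @ 2 + 967.742ms (2)

note 2 onset = 2b = 967.742ms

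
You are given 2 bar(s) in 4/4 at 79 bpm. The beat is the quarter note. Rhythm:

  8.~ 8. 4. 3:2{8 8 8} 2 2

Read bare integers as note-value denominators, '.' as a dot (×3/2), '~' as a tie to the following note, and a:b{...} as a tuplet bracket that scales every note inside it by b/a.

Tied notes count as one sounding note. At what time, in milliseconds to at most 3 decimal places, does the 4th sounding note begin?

note 4 onset = 10/3b = 2531.646ms

1. 0.0ms @ 0 + 1139.241ms (3/2)
2. 1139.241ms @ 3/2 + 1139.241ms (3/2)
3. 2278.481ms @ 3 + 253.165ms (1/3)
4. 2531.646ms @ 10/3 + 253.165ms (1/3)
5. 2784.81ms @ 11/3 + 253.165ms (1/3)
6. 3037.975ms @ 4 + 1518.987ms (2)
7. 4556.962ms @ 6 + 1518.987ms (2)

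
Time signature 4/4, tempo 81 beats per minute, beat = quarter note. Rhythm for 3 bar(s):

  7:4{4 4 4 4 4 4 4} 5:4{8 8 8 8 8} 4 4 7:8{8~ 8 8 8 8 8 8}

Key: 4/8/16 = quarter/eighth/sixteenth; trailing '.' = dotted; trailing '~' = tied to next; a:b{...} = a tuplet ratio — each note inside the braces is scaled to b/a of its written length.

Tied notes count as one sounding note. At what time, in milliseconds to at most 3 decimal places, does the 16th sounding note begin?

note 16 onset = 64/7b = 6772.487ms

1. 0.0ms @ 0 + 423.28ms (4/7)
2. 423.28ms @ 4/7 + 423.28ms (4/7)
3. 846.561ms @ 8/7 + 423.28ms (4/7)
4. 1269.841ms @ 12/7 + 423.28ms (4/7)
5. 1693.122ms @ 16/7 + 423.28ms (4/7)
6. 2116.402ms @ 20/7 + 423.28ms (4/7)
7. 2539.683ms @ 24/7 + 423.28ms (4/7)
8. 2962.963ms @ 4 + 296.296ms (2/5)
9. 3259.259ms @ 22/5 + 296.296ms (2/5)
10. 3555.556ms @ 24/5 + 296.296ms (2/5)
11. 3851.852ms @ 26/5 + 296.296ms (2/5)
12. 4148.148ms @ 28/5 + 296.296ms (2/5)
13. 4444.444ms @ 6 + 740.741ms (1)
14. 5185.185ms @ 7 + 740.741ms (1)
15. 5925.926ms @ 8 + 846.561ms (8/7)
16. 6772.487ms @ 64/7 + 423.28ms (4/7)
17. 7195.767ms @ 68/7 + 423.28ms (4/7)
18. 7619.048ms @ 72/7 + 423.28ms (4/7)
19. 8042.328ms @ 76/7 + 423.28ms (4/7)
20. 8465.608ms @ 80/7 + 423.28ms (4/7)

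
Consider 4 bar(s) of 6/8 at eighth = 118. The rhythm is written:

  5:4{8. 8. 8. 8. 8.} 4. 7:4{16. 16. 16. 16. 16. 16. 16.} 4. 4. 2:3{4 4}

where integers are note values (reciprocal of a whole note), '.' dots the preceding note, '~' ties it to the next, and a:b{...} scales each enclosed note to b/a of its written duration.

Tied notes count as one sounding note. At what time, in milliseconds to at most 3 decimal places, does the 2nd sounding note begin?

1. 0.0ms @ 0 + 610.169ms (6/5)
2. 610.169ms @ 6/5 + 610.169ms (6/5)
3. 1220.339ms @ 12/5 + 610.169ms (6/5)
4. 1830.508ms @ 18/5 + 610.169ms (6/5)
5. 2440.678ms @ 24/5 + 610.169ms (6/5)
6. 3050.847ms @ 6 + 1525.424ms (3)
7. 4576.271ms @ 9 + 217.918ms (3/7)
8. 4794.189ms @ 66/7 + 217.918ms (3/7)
9. 5012.107ms @ 69/7 + 217.918ms (3/7)
10. 5230.024ms @ 72/7 + 217.918ms (3/7)
11. 5447.942ms @ 75/7 + 217.918ms (3/7)
12. 5665.86ms @ 78/7 + 217.918ms (3/7)
13. 5883.777ms @ 81/7 + 217.918ms (3/7)
14. 6101.695ms @ 12 + 1525.424ms (3)
15. 7627.119ms @ 15 + 1525.424ms (3)
16. 9152.542ms @ 18 + 1525.424ms (3)
17. 10677.966ms @ 21 + 1525.424ms (3)

note 2 onset = 6/5b = 610.169ms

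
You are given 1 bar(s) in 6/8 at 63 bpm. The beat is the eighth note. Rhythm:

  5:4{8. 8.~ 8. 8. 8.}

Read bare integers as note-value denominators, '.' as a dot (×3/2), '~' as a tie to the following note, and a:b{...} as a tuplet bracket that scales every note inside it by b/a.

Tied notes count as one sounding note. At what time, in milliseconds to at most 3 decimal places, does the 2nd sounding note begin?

1. 0.0ms @ 0 + 1142.857ms (6/5)
2. 1142.857ms @ 6/5 + 2285.714ms (12/5)
3. 3428.571ms @ 18/5 + 1142.857ms (6/5)
4. 4571.429ms @ 24/5 + 1142.857ms (6/5)

note 2 onset = 6/5b = 1142.857ms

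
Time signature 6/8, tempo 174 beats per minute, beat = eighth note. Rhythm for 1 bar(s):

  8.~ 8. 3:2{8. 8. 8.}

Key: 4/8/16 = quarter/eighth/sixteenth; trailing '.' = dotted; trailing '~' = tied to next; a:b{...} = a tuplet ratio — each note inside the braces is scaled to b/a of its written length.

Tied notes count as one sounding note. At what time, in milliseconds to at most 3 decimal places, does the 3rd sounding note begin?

note 3 onset = 4b = 1379.31ms

1. 0.0ms @ 0 + 1034.483ms (3)
2. 1034.483ms @ 3 + 344.828ms (1)
3. 1379.31ms @ 4 + 344.828ms (1)
4. 1724.138ms @ 5 + 344.828ms (1)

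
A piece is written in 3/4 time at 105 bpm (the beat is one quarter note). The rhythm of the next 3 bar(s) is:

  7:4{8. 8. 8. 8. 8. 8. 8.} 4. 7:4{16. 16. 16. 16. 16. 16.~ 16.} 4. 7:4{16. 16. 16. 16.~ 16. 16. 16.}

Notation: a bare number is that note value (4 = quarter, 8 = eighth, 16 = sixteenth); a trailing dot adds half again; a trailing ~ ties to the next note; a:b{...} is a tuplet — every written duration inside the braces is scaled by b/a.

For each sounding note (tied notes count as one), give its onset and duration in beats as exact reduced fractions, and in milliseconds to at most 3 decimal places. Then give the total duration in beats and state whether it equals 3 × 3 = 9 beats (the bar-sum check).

1) 0.0ms=0b +244.898ms=3/7b
2) 244.898ms=3/7b +244.898ms=3/7b
3) 489.796ms=6/7b +244.898ms=3/7b
4) 734.694ms=9/7b +244.898ms=3/7b
5) 979.592ms=12/7b +244.898ms=3/7b
6) 1224.49ms=15/7b +244.898ms=3/7b
7) 1469.388ms=18/7b +244.898ms=3/7b
8) 1714.286ms=3b +857.143ms=3/2b
9) 2571.429ms=9/2b +122.449ms=3/14b
10) 2693.878ms=33/7b +122.449ms=3/14b
11) 2816.327ms=69/14b +122.449ms=3/14b
12) 2938.776ms=36/7b +122.449ms=3/14b
13) 3061.224ms=75/14b +122.449ms=3/14b
14) 3183.673ms=39/7b +244.898ms=3/7b
15) 3428.571ms=6b +857.143ms=3/2b
16) 4285.714ms=15/2b +122.449ms=3/14b
17) 4408.163ms=54/7b +122.449ms=3/14b
18) 4530.612ms=111/14b +122.449ms=3/14b
19) 4653.061ms=57/7b +244.898ms=3/7b
20) 4897.959ms=60/7b +122.449ms=3/14b
21) 5020.408ms=123/14b +122.449ms=3/14b
Σ=9b of 9 (105bpm 3/4) — PASS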